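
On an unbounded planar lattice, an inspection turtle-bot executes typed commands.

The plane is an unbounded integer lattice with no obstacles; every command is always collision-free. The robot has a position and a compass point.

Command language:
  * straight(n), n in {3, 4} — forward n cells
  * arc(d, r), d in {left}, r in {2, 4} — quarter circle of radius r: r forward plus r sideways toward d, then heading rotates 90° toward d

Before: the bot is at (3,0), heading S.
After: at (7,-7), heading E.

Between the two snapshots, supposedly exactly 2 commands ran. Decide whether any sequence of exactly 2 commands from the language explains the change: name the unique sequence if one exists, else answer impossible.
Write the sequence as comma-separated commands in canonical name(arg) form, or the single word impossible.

key: running arc(left, 4) before straight(3) would end elsewhere — order is forced
from: at (3,0), heading S
[1] after straight(3): at (3,-3), heading S
[2] after arc(left, 4): at (7,-7), heading E
uniquely the one of 16 2-step routes that fits.

straight(3), arc(left, 4)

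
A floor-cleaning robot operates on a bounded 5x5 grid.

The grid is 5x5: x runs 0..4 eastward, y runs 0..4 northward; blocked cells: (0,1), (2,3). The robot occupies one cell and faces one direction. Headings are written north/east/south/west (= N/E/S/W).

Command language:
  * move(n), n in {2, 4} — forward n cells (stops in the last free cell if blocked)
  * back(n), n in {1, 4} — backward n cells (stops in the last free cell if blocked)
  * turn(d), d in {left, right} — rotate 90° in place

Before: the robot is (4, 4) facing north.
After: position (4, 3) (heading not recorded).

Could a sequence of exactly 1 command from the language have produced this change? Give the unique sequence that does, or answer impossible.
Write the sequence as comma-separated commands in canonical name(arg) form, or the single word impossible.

back(1)

start: (4, 4) facing north
1. back(1) → (4, 3) facing north
all 6 alternatives checked — unique.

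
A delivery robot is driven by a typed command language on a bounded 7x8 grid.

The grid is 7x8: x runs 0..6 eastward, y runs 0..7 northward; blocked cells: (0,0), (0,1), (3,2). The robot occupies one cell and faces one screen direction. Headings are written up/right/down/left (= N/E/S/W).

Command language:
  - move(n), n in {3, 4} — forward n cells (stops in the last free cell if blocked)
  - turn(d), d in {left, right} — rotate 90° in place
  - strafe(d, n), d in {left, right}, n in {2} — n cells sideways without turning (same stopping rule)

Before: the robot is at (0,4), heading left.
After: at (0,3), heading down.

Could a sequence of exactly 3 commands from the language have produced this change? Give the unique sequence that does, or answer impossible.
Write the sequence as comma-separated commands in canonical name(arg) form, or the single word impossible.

strafe(right, 2), turn(left), move(3)

key: order matters: swapping strafe(right, 2) and move(3) lands elsewhere
from: at (0,4), heading left
[1] after strafe(right, 2): at (0,6), heading left
[2] after turn(left): at (0,6), heading down
[3] after move(3): at (0,3), heading down
all 216 alternatives checked — unique.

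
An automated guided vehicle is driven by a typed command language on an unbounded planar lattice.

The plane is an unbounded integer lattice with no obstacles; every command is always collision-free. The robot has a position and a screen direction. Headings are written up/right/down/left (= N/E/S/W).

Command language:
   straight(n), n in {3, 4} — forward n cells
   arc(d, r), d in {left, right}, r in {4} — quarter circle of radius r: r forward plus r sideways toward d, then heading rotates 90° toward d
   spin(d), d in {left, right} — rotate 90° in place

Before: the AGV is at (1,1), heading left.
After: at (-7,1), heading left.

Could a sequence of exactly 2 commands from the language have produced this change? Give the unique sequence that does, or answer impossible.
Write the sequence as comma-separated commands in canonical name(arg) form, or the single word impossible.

key: still facing W at the end — nothing in the sequence rotates
t0: at (1,1), heading left
step 1 (straight(4)): at (-3,1), heading left
step 2 (straight(4)): at (-7,1), heading left
all 36 alternatives checked — unique.

straight(4), straight(4)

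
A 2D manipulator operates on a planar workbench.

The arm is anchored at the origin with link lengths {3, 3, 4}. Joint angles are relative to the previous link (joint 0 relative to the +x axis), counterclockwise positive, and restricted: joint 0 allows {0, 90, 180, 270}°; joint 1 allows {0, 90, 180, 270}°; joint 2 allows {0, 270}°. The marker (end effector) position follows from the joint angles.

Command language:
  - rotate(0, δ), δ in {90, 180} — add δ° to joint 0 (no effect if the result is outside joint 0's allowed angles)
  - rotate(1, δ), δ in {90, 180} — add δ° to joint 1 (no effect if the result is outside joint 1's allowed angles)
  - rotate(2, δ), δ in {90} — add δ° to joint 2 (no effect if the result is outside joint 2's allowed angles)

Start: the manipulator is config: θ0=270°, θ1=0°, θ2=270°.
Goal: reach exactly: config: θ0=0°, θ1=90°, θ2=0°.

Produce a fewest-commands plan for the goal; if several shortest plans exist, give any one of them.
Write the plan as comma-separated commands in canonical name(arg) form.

initial: config: θ0=270°, θ1=0°, θ2=270°
[1] after rotate(2, 90): config: θ0=270°, θ1=0°, θ2=0°
[2] after rotate(1, 90): config: θ0=270°, θ1=90°, θ2=0°
[3] after rotate(0, 90): config: θ0=0°, θ1=90°, θ2=0°
minimal: 3 command(s), checked below 3.

rotate(2, 90), rotate(1, 90), rotate(0, 90)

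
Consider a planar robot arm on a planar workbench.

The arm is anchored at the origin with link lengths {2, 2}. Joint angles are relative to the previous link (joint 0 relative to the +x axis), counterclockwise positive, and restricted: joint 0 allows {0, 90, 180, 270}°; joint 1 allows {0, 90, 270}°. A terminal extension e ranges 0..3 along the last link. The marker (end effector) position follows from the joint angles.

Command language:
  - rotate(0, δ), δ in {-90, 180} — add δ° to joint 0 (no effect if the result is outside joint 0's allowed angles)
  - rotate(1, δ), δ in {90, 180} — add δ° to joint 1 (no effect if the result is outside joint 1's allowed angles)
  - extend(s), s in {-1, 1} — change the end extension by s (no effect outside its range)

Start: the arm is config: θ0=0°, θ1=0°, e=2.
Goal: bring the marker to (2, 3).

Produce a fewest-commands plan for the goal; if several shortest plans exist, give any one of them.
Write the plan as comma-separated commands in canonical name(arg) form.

rotate(1, 90), extend(-1)

initial: config: θ0=0°, θ1=0°, e=2
[1] after rotate(1, 90): config: θ0=0°, θ1=90°, e=2
[2] after extend(-1): config: θ0=0°, θ1=90°, e=1
no 1-step plan works, so 2 is optimal.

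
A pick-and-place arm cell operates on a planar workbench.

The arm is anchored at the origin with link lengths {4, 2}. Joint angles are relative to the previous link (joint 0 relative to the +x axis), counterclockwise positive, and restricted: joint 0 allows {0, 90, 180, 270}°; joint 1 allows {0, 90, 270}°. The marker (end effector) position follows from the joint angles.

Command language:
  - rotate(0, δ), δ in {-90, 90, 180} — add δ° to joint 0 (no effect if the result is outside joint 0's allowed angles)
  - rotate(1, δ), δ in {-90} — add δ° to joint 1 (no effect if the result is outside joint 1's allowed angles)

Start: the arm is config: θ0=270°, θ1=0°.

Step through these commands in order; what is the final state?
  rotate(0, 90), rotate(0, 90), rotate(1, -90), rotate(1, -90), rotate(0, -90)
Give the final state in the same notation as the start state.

config: θ0=0°, θ1=270°

initial: config: θ0=270°, θ1=0°
1. rotate(0, 90) → config: θ0=0°, θ1=0°
2. rotate(0, 90) → config: θ0=90°, θ1=0°
3. rotate(1, -90) → config: θ0=90°, θ1=270°
4. rotate(1, -90) → config: θ0=90°, θ1=270°
5. rotate(0, -90) → config: θ0=0°, θ1=270°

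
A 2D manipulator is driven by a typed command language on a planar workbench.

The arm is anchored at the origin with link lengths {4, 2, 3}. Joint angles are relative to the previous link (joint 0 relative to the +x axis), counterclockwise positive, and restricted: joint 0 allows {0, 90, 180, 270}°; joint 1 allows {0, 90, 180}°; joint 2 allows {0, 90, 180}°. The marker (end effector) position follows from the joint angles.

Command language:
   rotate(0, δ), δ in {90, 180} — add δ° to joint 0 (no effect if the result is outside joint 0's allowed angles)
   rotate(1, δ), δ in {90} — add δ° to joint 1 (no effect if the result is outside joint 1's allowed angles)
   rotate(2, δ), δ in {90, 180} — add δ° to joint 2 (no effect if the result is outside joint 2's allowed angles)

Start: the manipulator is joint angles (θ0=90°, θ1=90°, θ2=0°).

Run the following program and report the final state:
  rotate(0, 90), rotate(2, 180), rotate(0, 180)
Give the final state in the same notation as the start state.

initial: joint angles (θ0=90°, θ1=90°, θ2=0°)
step 1 (rotate(0, 90)): joint angles (θ0=180°, θ1=90°, θ2=0°)
step 2 (rotate(2, 180)): joint angles (θ0=180°, θ1=90°, θ2=180°)
step 3 (rotate(0, 180)): joint angles (θ0=0°, θ1=90°, θ2=180°)

joint angles (θ0=0°, θ1=90°, θ2=180°)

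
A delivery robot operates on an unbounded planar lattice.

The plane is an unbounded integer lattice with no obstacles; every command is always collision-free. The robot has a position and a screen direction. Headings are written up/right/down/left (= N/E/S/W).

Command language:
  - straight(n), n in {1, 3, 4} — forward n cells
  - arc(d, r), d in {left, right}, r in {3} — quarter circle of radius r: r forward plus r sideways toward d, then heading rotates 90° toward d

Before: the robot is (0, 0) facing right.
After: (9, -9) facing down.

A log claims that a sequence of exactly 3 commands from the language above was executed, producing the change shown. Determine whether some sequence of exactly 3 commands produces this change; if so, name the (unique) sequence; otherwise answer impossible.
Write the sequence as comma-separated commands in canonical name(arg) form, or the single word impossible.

arc(right, 3), arc(left, 3), arc(right, 3)

key: position moved to (9,-9) AND the heading swung to S — translation plus rotation needed
begin: (0, 0) facing right
1. arc(right, 3) → (3, -3) facing down
2. arc(left, 3) → (6, -6) facing right
3. arc(right, 3) → (9, -9) facing down
uniquely the one of 125 3-step routes that fits.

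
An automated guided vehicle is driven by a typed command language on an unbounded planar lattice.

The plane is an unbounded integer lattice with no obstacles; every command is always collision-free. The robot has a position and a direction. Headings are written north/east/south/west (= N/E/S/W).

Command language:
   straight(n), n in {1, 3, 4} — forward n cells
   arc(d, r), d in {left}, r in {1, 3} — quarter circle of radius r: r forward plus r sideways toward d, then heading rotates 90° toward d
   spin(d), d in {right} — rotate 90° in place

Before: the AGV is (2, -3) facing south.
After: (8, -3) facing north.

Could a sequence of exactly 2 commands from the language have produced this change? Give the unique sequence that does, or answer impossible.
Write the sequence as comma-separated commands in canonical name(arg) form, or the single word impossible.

key: position moved to (8,-3) AND the heading swung to N — translation plus rotation needed
t0: (2, -3) facing south
1. arc(left, 3) → (5, -6) facing east
2. arc(left, 3) → (8, -3) facing north
no rival 2-sequence matches.

arc(left, 3), arc(left, 3)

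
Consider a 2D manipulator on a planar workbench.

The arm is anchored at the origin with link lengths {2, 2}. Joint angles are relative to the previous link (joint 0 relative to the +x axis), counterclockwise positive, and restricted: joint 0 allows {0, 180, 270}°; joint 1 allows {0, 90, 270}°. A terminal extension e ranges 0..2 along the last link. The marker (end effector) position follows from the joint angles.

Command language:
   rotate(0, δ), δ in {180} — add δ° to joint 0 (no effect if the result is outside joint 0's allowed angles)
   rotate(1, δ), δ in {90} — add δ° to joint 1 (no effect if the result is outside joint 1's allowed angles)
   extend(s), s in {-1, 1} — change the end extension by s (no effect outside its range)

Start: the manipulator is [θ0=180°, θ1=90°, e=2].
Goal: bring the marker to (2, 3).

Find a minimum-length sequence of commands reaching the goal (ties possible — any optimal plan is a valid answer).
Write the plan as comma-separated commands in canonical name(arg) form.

t0: [θ0=180°, θ1=90°, e=2]
1. rotate(0, 180) → [θ0=0°, θ1=90°, e=2]
2. extend(-1) → [θ0=0°, θ1=90°, e=1]
minimal: 2 command(s), checked below 2.

rotate(0, 180), extend(-1)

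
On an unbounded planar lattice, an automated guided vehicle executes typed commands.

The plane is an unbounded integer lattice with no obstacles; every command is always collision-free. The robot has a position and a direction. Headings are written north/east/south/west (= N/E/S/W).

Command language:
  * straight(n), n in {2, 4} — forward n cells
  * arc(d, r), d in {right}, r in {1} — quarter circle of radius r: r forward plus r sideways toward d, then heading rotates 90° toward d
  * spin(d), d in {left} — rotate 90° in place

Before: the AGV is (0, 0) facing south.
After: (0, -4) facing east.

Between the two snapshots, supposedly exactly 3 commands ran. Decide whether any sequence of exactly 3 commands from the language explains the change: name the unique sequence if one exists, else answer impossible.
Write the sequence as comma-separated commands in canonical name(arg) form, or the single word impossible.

key: order matters: swapping straight(2) and spin(left) lands elsewhere
start: (0, 0) facing south
t=1 straight(2) ⇒ (0, -2) facing south
t=2 straight(2) ⇒ (0, -4) facing south
t=3 spin(left) ⇒ (0, -4) facing east
no rival 3-sequence matches.

straight(2), straight(2), spin(left)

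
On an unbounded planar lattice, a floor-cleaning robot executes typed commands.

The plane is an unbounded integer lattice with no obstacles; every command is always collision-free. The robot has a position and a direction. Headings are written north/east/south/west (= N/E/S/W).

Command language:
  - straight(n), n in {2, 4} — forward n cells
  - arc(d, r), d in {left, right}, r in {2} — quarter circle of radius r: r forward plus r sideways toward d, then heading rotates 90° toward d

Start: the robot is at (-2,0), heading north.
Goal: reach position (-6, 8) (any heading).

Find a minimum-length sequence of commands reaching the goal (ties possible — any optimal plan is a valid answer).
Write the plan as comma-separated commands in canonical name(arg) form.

straight(4), arc(left, 2), arc(right, 2)

t0: at (-2,0), heading north
step 1 (straight(4)): at (-2,4), heading north
step 2 (arc(left, 2)): at (-4,6), heading west
step 3 (arc(right, 2)): at (-6,8), heading north
shorter routes all fall short; 3 is best.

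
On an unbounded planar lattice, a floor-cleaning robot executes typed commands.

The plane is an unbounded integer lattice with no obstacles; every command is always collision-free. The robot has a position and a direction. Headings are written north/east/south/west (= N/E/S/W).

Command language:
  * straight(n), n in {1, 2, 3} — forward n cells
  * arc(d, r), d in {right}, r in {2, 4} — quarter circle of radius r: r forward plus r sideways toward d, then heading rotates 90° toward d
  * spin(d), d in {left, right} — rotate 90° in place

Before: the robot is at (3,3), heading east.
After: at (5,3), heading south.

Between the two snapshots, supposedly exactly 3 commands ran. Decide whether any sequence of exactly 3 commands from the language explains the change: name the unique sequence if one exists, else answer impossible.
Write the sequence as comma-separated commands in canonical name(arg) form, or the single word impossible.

straight(1), straight(1), spin(right)

key: running spin(right) before straight(1) would end elsewhere — order is forced
initial: at (3,3), heading east
t=1 straight(1) ⇒ at (4,3), heading east
t=2 straight(1) ⇒ at (5,3), heading east
t=3 spin(right) ⇒ at (5,3), heading south
uniquely the one of 343 3-step routes that fits.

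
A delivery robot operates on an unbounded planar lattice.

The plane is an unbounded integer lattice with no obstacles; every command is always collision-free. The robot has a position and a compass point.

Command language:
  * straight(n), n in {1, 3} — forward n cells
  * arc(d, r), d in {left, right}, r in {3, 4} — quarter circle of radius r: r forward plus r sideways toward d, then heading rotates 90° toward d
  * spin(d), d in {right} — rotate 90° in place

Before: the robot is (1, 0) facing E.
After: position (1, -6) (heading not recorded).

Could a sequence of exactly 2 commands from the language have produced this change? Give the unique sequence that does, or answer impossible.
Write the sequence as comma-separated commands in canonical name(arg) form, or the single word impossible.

from: (1, 0) facing E
step 1 (arc(right, 3)): (4, -3) facing S
step 2 (arc(right, 3)): (1, -6) facing W
all 49 alternatives checked — unique.

arc(right, 3), arc(right, 3)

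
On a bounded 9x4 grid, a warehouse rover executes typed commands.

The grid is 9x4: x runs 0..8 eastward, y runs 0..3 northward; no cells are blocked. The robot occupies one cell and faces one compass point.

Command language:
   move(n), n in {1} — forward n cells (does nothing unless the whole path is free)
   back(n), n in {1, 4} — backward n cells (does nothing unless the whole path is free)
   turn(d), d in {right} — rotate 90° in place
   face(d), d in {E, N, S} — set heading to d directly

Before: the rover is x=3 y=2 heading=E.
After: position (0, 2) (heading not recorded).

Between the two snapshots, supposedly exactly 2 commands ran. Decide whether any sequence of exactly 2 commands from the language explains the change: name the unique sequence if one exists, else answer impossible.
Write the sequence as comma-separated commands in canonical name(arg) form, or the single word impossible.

move(1), back(4)

key: order matters: swapping move(1) and back(4) lands elsewhere
initial: x=3 y=2 heading=E
[1] after move(1): x=4 y=2 heading=E
[2] after back(4): x=0 y=2 heading=E
uniquely the one of 49 2-step routes that fits.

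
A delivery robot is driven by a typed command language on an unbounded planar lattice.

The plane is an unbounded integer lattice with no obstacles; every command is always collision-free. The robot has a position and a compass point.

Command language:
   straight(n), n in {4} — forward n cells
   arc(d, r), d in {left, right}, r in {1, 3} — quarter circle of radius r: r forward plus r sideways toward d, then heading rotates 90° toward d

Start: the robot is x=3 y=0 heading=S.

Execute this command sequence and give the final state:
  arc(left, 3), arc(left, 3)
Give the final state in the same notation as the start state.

x=9 y=0 heading=N

t0: x=3 y=0 heading=S
1. arc(left, 3) → x=6 y=-3 heading=E
2. arc(left, 3) → x=9 y=0 heading=N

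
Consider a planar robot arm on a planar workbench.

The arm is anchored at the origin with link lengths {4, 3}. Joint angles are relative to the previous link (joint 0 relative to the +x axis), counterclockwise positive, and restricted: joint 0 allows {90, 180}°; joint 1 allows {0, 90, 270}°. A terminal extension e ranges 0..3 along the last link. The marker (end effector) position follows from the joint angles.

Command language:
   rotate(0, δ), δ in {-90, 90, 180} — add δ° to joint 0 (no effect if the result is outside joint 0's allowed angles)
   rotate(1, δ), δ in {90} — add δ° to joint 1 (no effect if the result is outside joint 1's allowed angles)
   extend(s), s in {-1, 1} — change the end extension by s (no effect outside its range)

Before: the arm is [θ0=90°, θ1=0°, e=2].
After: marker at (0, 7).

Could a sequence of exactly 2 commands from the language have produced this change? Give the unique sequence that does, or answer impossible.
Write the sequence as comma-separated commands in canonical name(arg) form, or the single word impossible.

from: [θ0=90°, θ1=0°, e=2]
1. extend(-1) → [θ0=90°, θ1=0°, e=1]
2. extend(-1) → [θ0=90°, θ1=0°, e=0]
no other 2-command option fits: unique.

extend(-1), extend(-1)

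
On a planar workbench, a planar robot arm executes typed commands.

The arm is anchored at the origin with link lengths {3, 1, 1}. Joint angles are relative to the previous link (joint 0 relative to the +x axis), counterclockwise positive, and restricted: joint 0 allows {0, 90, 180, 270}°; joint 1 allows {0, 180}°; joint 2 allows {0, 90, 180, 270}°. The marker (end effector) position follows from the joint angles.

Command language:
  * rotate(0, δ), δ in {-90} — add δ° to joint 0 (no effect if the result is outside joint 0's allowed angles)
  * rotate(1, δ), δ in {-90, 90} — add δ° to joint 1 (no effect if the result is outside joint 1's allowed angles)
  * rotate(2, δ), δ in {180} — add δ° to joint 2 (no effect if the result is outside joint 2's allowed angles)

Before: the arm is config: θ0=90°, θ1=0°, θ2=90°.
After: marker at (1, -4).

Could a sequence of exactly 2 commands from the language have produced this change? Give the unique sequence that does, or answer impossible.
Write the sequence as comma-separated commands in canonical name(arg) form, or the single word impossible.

begin: config: θ0=90°, θ1=0°, θ2=90°
t=1 rotate(0, -90) ⇒ config: θ0=0°, θ1=0°, θ2=90°
t=2 rotate(0, -90) ⇒ config: θ0=270°, θ1=0°, θ2=90°
uniquely the one of 16 2-step routes that fits.

rotate(0, -90), rotate(0, -90)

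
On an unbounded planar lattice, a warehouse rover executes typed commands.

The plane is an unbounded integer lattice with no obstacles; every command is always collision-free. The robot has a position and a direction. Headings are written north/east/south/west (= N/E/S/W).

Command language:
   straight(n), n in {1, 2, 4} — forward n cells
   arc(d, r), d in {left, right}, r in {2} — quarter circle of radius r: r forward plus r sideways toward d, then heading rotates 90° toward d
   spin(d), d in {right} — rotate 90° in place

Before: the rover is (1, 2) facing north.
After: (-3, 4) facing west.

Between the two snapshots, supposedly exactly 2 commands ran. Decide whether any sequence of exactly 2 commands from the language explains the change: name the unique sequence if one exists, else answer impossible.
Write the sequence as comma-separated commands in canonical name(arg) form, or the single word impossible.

key: cell and facing (now W) both changed — the 2 commands mix motion and turning
t0: (1, 2) facing north
[1] after arc(left, 2): (-1, 4) facing west
[2] after straight(2): (-3, 4) facing west
no other 2-command option fits: unique.

arc(left, 2), straight(2)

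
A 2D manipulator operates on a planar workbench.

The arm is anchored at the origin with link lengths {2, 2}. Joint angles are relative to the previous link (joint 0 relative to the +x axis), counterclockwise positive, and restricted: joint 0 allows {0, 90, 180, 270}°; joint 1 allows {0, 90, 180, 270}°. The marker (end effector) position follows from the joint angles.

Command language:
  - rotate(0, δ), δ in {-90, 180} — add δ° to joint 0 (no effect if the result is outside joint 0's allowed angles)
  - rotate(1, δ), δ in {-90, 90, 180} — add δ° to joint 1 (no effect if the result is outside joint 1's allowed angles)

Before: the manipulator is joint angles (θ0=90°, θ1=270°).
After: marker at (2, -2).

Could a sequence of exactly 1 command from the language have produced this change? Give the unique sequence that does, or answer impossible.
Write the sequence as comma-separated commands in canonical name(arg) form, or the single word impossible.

rotate(0, -90)

begin: joint angles (θ0=90°, θ1=270°)
t=1 rotate(0, -90) ⇒ joint angles (θ0=0°, θ1=270°)
no other 1-command option fits: unique.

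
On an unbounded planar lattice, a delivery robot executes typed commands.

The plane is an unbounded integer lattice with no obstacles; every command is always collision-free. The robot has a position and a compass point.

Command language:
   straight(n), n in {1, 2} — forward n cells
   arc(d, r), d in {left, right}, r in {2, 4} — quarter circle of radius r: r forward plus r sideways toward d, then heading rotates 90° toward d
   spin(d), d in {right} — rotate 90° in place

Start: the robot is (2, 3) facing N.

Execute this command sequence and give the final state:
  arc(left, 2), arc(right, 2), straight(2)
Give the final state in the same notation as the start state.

(-2, 9) facing N

start: (2, 3) facing N
1. arc(left, 2) → (0, 5) facing W
2. arc(right, 2) → (-2, 7) facing N
3. straight(2) → (-2, 9) facing N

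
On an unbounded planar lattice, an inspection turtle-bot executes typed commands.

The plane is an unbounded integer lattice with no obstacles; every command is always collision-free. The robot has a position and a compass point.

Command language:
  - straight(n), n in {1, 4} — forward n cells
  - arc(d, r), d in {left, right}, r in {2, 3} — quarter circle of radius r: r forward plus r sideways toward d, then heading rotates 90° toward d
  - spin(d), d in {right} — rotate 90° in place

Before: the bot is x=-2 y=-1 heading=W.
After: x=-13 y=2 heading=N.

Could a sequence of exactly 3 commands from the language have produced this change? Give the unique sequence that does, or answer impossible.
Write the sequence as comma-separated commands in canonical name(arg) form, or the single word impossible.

key: order matters: swapping straight(4) and arc(right, 3) lands elsewhere
begin: x=-2 y=-1 heading=W
t=1 straight(4) ⇒ x=-6 y=-1 heading=W
t=2 straight(4) ⇒ x=-10 y=-1 heading=W
t=3 arc(right, 3) ⇒ x=-13 y=2 heading=N
uniquely the one of 343 3-step routes that fits.

straight(4), straight(4), arc(right, 3)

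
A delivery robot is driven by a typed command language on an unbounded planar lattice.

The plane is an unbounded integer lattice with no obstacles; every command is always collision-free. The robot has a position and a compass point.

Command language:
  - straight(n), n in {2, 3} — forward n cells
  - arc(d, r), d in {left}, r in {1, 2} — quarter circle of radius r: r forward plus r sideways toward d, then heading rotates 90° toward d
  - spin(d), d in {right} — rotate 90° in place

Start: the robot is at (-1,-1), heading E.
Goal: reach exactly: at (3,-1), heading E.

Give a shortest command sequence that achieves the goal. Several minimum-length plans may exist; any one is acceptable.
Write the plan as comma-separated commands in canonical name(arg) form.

straight(2), straight(2)

from: at (-1,-1), heading E
[1] after straight(2): at (1,-1), heading E
[2] after straight(2): at (3,-1), heading E
no 1-step plan works, so 2 is optimal.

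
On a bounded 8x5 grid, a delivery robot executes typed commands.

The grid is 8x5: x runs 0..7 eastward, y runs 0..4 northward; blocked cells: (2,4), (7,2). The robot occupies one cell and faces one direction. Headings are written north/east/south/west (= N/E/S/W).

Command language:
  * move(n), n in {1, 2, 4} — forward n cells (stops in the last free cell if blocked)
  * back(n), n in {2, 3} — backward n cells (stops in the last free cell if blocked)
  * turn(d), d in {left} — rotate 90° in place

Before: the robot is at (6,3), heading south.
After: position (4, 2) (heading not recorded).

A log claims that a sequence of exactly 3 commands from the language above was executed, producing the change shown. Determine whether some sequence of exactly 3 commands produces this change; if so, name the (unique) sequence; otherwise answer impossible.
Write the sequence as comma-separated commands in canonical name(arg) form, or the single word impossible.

key: running back(2) before move(1) would end elsewhere — order is forced
from: at (6,3), heading south
1. move(1) → at (6,2), heading south
2. turn(left) → at (6,2), heading east
3. back(2) → at (4,2), heading east
no other 3-command option fits: unique.

move(1), turn(left), back(2)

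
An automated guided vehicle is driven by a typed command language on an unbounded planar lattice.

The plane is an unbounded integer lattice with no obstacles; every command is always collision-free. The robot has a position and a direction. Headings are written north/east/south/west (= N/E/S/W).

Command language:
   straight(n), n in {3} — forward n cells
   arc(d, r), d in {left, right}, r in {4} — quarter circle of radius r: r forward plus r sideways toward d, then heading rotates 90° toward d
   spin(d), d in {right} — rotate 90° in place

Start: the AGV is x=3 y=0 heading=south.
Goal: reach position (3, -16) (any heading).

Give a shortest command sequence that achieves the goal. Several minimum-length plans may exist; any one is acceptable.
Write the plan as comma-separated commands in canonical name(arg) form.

arc(right, 4), arc(left, 4), arc(left, 4), arc(right, 4)

t0: x=3 y=0 heading=south
t=1 arc(right, 4) ⇒ x=-1 y=-4 heading=west
t=2 arc(left, 4) ⇒ x=-5 y=-8 heading=south
t=3 arc(left, 4) ⇒ x=-1 y=-12 heading=east
t=4 arc(right, 4) ⇒ x=3 y=-16 heading=south
nothing shorter than 4 reaches the goal.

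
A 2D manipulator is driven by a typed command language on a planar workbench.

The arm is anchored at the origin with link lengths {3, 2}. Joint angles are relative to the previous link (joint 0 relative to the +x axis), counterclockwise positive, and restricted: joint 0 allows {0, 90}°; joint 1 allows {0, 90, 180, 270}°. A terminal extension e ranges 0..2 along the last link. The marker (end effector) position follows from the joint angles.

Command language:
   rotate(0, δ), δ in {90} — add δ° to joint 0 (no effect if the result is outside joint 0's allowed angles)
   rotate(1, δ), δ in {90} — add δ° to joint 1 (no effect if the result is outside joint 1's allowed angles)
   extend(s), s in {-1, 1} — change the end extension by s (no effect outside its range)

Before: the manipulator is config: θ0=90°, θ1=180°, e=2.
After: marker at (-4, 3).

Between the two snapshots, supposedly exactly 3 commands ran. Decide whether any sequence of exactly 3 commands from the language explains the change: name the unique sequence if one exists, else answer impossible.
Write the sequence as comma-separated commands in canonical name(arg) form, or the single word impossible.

t0: config: θ0=90°, θ1=180°, e=2
step 1 (rotate(1, 90)): config: θ0=90°, θ1=270°, e=2
step 2 (rotate(1, 90)): config: θ0=90°, θ1=0°, e=2
step 3 (rotate(1, 90)): config: θ0=90°, θ1=90°, e=2
no rival 3-sequence matches.

rotate(1, 90), rotate(1, 90), rotate(1, 90)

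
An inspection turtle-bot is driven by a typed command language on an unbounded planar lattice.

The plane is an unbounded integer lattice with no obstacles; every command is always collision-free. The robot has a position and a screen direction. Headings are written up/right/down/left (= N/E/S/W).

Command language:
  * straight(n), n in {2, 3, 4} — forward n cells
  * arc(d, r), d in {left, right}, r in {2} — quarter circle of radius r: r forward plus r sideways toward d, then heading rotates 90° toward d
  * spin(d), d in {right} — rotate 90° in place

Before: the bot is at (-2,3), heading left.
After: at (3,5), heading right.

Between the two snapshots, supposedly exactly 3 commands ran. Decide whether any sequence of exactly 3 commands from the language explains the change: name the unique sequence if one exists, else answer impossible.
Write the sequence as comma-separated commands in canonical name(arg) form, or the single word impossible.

key: order matters: swapping spin(right) and straight(3) lands elsewhere
from: at (-2,3), heading left
[1] after spin(right): at (-2,3), heading up
[2] after arc(right, 2): at (0,5), heading right
[3] after straight(3): at (3,5), heading right
all 216 alternatives checked — unique.

spin(right), arc(right, 2), straight(3)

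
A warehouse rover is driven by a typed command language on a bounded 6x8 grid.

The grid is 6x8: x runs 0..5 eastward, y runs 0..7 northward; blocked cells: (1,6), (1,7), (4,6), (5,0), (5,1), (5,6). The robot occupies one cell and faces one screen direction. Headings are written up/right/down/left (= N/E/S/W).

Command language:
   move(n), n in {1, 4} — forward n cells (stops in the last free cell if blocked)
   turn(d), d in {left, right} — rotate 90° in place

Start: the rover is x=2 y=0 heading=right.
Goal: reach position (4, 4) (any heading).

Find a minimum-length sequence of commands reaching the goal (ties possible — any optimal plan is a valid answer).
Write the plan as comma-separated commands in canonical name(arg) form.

move(4), turn(left), move(4)

from: x=2 y=0 heading=right
[1] after move(4): x=4 y=0 heading=right
[2] after turn(left): x=4 y=0 heading=up
[3] after move(4): x=4 y=4 heading=up
no 2-step plan works, so 3 is optimal.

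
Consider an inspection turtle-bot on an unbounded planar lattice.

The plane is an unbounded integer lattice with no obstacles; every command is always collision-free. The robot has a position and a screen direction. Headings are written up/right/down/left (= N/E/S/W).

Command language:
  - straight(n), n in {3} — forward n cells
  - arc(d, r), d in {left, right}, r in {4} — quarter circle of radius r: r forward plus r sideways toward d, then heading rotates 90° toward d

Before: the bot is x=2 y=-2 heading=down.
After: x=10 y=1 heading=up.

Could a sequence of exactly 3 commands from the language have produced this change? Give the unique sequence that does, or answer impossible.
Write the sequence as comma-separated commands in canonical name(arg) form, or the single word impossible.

arc(left, 4), arc(left, 4), straight(3)

key: cell and facing (now N) both changed — the 3 commands mix motion and turning
t0: x=2 y=-2 heading=down
[1] after arc(left, 4): x=6 y=-6 heading=right
[2] after arc(left, 4): x=10 y=-2 heading=up
[3] after straight(3): x=10 y=1 heading=up
no other 3-command option fits: unique.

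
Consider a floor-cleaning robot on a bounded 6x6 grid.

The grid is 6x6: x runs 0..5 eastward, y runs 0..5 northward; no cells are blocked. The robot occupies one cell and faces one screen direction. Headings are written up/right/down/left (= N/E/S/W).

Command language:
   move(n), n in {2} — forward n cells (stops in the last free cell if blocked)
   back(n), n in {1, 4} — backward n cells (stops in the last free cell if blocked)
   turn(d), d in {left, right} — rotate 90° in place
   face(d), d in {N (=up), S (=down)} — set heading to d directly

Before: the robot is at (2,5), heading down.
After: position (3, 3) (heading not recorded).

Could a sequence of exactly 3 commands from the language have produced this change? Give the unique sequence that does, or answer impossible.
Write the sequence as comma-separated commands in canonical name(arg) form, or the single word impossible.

key: running back(1) before move(2) would end elsewhere — order is forced
initial: at (2,5), heading down
1. move(2) → at (2,3), heading down
2. turn(right) → at (2,3), heading left
3. back(1) → at (3,3), heading left
uniquely the one of 343 3-step routes that fits.

move(2), turn(right), back(1)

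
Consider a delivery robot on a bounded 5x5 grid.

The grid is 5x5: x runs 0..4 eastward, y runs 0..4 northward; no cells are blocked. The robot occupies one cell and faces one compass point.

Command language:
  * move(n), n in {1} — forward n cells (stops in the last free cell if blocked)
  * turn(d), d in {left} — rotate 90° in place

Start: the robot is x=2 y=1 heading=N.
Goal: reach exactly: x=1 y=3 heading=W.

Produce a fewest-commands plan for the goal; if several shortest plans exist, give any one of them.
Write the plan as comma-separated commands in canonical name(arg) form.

move(1), move(1), turn(left), move(1)

initial: x=2 y=1 heading=N
[1] after move(1): x=2 y=2 heading=N
[2] after move(1): x=2 y=3 heading=N
[3] after turn(left): x=2 y=3 heading=W
[4] after move(1): x=1 y=3 heading=W
nothing shorter than 4 reaches the goal.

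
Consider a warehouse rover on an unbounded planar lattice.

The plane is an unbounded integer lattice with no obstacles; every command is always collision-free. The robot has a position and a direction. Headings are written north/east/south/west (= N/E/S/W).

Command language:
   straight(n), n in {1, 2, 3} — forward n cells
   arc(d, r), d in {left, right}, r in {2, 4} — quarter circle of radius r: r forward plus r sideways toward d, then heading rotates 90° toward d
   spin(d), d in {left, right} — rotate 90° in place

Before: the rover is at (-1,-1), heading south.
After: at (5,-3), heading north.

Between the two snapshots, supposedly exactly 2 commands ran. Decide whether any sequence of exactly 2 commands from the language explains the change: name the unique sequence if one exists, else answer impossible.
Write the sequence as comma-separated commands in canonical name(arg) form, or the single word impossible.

key: cell and facing (now N) both changed — the 2 commands mix motion and turning
begin: at (-1,-1), heading south
[1] after arc(left, 4): at (3,-5), heading east
[2] after arc(left, 2): at (5,-3), heading north
all 81 alternatives checked — unique.

arc(left, 4), arc(left, 2)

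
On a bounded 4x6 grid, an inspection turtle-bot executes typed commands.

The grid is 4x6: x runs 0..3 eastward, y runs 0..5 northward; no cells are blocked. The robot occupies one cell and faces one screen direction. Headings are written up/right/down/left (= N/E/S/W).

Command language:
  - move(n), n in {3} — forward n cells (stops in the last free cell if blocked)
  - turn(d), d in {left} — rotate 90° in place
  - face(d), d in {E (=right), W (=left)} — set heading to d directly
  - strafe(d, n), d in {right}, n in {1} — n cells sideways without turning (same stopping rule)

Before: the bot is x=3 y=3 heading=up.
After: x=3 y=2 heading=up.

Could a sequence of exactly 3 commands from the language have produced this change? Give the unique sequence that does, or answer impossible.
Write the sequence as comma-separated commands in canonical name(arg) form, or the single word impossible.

key: heading stays N — rotations cancel among the 3 commands
t0: x=3 y=3 heading=up
t=1 face(E) ⇒ x=3 y=3 heading=right
t=2 strafe(right, 1) ⇒ x=3 y=2 heading=right
t=3 turn(left) ⇒ x=3 y=2 heading=up
no rival 3-sequence matches.

face(E), strafe(right, 1), turn(left)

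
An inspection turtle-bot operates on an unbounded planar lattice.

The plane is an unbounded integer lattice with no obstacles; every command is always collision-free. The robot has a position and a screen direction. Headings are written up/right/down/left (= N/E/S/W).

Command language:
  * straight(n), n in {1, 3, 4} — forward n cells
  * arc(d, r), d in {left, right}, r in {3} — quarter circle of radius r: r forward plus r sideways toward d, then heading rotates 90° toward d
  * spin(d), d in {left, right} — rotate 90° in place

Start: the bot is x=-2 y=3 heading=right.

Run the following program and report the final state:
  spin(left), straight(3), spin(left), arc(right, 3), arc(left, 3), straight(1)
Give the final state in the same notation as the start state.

initial: x=-2 y=3 heading=right
t=1 spin(left) ⇒ x=-2 y=3 heading=up
t=2 straight(3) ⇒ x=-2 y=6 heading=up
t=3 spin(left) ⇒ x=-2 y=6 heading=left
t=4 arc(right, 3) ⇒ x=-5 y=9 heading=up
t=5 arc(left, 3) ⇒ x=-8 y=12 heading=left
t=6 straight(1) ⇒ x=-9 y=12 heading=left

x=-9 y=12 heading=left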